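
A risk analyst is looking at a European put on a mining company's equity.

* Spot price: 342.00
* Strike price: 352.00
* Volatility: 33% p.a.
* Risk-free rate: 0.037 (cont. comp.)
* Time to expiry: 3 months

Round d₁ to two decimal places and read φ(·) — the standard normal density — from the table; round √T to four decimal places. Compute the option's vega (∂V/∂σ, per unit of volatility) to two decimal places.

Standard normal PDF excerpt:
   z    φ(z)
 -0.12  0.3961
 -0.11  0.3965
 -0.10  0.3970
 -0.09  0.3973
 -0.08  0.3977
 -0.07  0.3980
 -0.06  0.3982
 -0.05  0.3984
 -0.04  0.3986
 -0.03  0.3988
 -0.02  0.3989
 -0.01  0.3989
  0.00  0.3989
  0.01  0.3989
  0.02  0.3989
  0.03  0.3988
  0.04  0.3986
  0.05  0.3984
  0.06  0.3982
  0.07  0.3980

σ√T = 0.33·√0.25 = 0.1650
ln(S/K) + (r + σ²/2)T = ln(342/352) + (0.037 + 0.33²/2)·0.25 = -0.0288 + 0.0229 = -0.0060
d₁ = -0.0060 / 0.1650 = -0.0361 ⇒ -0.04
√T = √0.25 = 0.5000
φ(d₁) = φ(-0.04) = 0.3986
vega = S·φ(d₁)·√T = 342·0.3986·0.5000 = 68.1606
(The call has the same vega.)

68.16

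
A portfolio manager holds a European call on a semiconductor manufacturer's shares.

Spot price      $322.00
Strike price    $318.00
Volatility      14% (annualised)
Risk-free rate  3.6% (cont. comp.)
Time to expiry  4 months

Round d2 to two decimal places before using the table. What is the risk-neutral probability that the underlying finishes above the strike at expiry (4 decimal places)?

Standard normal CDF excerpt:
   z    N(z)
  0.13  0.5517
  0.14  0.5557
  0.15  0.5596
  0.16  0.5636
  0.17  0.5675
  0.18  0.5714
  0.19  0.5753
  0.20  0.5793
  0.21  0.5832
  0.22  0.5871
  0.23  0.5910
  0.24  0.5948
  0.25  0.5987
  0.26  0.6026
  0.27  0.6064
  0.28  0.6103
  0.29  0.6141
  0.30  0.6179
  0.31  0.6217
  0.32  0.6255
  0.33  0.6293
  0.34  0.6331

0.6026

T = 0.3333;  σ√T = 0.0808
d₁ = [ln(322/318) + (0.036 + 0.14²/2)·0.3333] / 0.0808 = [0.0125 + 0.0153] / 0.0808 = 0.3435 which rounds to 0.34
d₂ = d₁ − σ√T = 0.3435 − 0.0808 = 0.2627 which rounds to 0.26
Pr(exercise) under Q = N(d₂) = 0.6026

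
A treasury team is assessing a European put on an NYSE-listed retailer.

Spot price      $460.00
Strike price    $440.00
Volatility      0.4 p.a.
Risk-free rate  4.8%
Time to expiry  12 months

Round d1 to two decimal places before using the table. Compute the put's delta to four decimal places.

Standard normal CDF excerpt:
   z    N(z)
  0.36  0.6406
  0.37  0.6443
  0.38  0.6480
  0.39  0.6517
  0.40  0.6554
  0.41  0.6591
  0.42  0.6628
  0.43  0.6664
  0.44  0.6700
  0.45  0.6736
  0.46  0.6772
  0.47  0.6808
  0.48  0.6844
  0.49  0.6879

-0.3336

σ√T = 0.4·√1 = 0.4000
ln(S/K) + (r + σ²/2)T = ln(460/440) + (0.048 + 0.4²/2)·1 = 0.0445 + 0.1280 = 0.1725
d₁ = 0.1725 / 0.4000 = 0.4311 which rounds to 0.43
N(d₁) = N(0.43) = 0.6664
Δ_put = N(d₁) − 1 = 0.6664 − 1 = -0.3336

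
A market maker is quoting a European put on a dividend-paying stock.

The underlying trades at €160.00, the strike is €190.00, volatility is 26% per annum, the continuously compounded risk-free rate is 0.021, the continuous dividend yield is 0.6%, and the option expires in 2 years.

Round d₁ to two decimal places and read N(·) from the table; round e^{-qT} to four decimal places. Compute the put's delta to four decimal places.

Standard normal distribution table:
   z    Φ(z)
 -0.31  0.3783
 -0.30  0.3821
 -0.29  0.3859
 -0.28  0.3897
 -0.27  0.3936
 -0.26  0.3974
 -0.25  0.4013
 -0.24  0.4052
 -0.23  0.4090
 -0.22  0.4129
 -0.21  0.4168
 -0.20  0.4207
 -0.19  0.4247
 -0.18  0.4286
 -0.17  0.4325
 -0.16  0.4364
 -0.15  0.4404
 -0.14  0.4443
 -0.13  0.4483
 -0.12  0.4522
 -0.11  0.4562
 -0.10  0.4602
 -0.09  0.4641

σ√T = 0.26 × 1.4142 = 0.3677
ln(S/K) + (r − q + σ²/2)T = ln(160/190) + (0.021 − 0.006 + 0.26²/2)·2 = -0.1719 + 0.0976 = -0.0743
d₁ = -0.0743 / 0.3677 = -0.2019 ≈ -0.20
N(d₁) = N(-0.20) = 0.4207
Δ_put = e^(−qT)·(N(d₁) − 1) = 0.9881·(0.4207 − 1) = -0.5724

-0.5724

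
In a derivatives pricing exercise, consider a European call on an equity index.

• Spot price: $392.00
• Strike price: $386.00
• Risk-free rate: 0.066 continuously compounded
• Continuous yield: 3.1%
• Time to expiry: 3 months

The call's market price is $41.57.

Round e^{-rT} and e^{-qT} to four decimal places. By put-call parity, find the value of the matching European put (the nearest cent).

$32.26

e^(−qT) = e^(−0.031·0.25) = 0.9923;  e^(−rT) = e^(−0.066·0.25) = 0.9836
Put-call parity: C − P = S·e^(−qT) − K·e^(−rT) = 392·0.9923 − 386·0.9836 = 388.9816 − 379.6696 = 9.3120
P = C − (C − P) = 41.57 − (9.3120) = 32.2580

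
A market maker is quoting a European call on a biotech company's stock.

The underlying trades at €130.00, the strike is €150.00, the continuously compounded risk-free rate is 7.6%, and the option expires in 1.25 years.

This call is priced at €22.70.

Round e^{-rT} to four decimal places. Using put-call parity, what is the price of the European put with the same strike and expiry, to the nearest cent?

€29.11

exp(−rT) = exp(−0.076·1.25) = 0.9094
Put-call parity: C − P = S − K·e^(−rT) = 130 − 150·0.9094 = 130 − 136.4100 = -6.4100
P = C − (C − P) = 22.70 − (-6.4100) = 29.1100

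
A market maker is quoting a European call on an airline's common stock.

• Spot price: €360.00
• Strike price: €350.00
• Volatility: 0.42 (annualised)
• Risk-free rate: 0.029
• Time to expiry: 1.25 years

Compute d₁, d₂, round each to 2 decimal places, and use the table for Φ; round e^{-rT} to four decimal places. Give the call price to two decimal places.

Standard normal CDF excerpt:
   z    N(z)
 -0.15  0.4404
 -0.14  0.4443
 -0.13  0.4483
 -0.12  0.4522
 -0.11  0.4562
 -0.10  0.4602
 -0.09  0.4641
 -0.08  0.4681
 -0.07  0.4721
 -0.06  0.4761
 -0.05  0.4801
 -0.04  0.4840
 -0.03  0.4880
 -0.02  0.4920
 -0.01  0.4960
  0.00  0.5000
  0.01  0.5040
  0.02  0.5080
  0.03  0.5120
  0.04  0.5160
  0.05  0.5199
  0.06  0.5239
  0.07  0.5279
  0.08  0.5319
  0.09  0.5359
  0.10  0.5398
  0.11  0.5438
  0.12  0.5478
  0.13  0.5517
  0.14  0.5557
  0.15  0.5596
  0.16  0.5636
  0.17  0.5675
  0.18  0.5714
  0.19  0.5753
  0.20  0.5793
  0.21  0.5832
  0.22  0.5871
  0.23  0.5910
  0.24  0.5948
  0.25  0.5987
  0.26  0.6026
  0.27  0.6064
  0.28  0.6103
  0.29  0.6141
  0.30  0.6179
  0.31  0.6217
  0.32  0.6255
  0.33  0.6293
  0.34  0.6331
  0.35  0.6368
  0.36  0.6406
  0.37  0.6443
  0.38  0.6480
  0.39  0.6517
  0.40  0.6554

T = 1.25;  σ√T = 0.4696
d₁ = [ln(360/350) + (0.029 + 0.42²/2)·1.25] / 0.4696 = [0.0282 + 0.1465] / 0.4696 = 0.3720 which rounds to 0.37
d₂ = d₁ − σ√T = 0.3720 − 0.4696 = -0.0976 which rounds to -0.10
e^(−rT) = e^(−0.029·1.25) = 0.9644
C = 360·N(0.37) − 350·0.9644·N(-0.10) = 360·0.6443 − 350·0.9644·0.4602 = 231.9480 − 155.3359 = 76.6121

€76.61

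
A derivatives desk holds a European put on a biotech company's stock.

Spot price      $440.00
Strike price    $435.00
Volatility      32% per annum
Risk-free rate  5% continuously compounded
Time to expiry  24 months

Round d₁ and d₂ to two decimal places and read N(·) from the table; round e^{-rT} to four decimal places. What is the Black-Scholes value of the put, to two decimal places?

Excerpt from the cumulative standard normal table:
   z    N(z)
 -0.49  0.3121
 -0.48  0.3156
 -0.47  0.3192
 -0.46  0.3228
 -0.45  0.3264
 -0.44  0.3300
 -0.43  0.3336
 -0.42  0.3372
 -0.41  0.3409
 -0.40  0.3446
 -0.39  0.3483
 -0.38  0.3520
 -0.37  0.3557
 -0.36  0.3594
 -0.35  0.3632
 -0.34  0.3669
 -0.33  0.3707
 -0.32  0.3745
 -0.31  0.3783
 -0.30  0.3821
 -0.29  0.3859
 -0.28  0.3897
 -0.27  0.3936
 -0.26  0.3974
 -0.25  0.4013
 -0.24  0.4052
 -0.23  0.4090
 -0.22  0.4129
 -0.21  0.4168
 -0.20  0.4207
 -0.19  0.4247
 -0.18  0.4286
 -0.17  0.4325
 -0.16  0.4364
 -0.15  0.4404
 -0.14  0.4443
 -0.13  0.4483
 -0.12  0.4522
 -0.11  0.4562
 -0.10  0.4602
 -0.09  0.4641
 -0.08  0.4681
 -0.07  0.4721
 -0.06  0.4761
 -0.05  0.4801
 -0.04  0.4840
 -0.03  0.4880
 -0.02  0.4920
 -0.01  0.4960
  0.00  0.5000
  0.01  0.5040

$53.20

σ√T = 0.32 × 1.4142 = 0.4525
d₁ = [ln(440/435) + (0.05 + ½·0.32²)·2] / (σ√T) = (0.0114 + 0.2024) / 0.4525 = 0.4725 → 0.47
d₂ = 0.4725 − 0.4525 = 0.0200 → 0.02
exp(−rT) = exp(−0.05·2) = 0.9048
P = 435·0.9048·N(-0.02) − 440·N(-0.47) = 435·0.9048·0.4920 − 440·0.3192 = 193.6453 − 140.4480 = 53.1973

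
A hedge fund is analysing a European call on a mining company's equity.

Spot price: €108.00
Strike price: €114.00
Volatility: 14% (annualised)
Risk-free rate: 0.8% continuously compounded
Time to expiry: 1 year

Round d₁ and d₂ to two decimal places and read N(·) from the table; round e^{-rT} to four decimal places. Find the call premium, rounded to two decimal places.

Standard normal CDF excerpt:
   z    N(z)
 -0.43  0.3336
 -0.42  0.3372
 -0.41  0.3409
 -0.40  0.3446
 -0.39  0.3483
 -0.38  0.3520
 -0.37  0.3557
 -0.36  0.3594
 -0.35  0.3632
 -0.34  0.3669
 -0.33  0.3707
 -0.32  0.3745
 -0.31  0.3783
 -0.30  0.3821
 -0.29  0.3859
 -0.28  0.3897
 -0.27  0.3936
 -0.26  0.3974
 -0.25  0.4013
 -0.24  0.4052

€3.95

T = 1;  σ√T = 0.1400
d₁ = [ln(108/114) + (0.008 + 0.14²/2)·1] / 0.1400 = [-0.0541 + 0.0178] / 0.1400 = -0.2591 ≈ -0.26
d₂ = d₁ − σ√T = -0.2591 − 0.1400 = -0.3991 ≈ -0.40
e^(−rT) = e^(−0.008·1) = 0.9920
N(d₁) = N(-0.26) = 0.3974;  N(d₂) = N(-0.40) = 0.3446
C = 108·0.3974 − 114·0.9920·0.3446 = 42.9192 − 38.9701 = 3.9491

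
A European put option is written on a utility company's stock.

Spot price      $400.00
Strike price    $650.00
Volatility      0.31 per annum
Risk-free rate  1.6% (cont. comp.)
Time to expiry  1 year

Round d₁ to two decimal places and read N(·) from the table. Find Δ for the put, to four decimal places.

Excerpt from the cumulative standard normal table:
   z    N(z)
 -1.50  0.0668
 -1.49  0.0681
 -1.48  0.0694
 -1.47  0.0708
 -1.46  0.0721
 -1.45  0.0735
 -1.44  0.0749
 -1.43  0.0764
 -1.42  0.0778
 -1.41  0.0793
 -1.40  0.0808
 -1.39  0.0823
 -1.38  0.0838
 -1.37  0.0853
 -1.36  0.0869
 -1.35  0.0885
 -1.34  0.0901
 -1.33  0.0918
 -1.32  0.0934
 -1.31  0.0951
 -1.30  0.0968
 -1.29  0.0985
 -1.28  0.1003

-0.9131

T = 1;  σ√T = 0.3100
d₁ = [ln(400/650) + (0.016 + ½·0.31²)·1] / (σ√T) = (-0.4855 + 0.0640) / 0.3100 = -1.3595 which rounds to -1.36
N(d₁) = N(-1.36) = 0.0869
Δ_put = N(d₁) − 1 = 0.0869 − 1 = -0.9131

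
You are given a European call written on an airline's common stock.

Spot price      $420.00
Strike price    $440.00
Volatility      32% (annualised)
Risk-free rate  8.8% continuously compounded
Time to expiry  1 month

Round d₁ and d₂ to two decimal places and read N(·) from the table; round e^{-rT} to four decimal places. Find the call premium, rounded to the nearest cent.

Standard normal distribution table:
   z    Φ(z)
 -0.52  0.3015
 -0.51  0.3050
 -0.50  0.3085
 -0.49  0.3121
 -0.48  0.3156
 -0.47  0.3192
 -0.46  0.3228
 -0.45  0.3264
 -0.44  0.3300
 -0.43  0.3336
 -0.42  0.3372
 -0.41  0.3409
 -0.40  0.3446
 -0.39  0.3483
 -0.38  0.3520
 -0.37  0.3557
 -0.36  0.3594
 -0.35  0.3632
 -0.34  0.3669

σ√T = 0.32·√0.08333 = 0.0924
d₁ = [ln(420/440) + (0.088 + 0.32²/2)·0.08333] / 0.0924 = [-0.0465 + 0.0116] / 0.0924 = -0.3780 ⇒ -0.38
d₂ = d₁ − σ√T = -0.3780 − 0.0924 = -0.4704 ⇒ -0.47
e^(−rT) = e^(−0.088·0.08333) = 0.9927
N(d₁) = N(-0.38) = 0.3520;  N(d₂) = N(-0.47) = 0.3192
C = 420·0.3520 − 440·0.9927·0.3192 = 147.8400 − 139.4227 = 8.4173

$8.42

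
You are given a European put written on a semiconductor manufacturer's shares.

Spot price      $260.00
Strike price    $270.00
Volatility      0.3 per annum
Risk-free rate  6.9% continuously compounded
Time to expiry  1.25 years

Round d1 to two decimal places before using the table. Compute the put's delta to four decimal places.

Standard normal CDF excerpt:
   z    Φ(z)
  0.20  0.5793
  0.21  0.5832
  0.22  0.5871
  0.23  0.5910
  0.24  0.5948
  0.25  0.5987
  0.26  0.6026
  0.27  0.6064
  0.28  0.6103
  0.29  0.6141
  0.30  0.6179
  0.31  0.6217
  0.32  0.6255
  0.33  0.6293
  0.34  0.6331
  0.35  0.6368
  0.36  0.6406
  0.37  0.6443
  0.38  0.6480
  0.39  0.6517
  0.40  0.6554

T = 1.25;  σ√T = 0.3354
ln(S/K) + (r + σ²/2)T = ln(260/270) + (0.069 + 0.3²/2)·1.25 = -0.0377 + 0.1425 = 0.1048
d₁ = 0.1048 / 0.3354 = 0.3123 which rounds to 0.31
N(d₁) = N(0.31) = 0.6217
Δ_put = N(d₁) − 1 = 0.6217 − 1 = -0.3783

-0.3783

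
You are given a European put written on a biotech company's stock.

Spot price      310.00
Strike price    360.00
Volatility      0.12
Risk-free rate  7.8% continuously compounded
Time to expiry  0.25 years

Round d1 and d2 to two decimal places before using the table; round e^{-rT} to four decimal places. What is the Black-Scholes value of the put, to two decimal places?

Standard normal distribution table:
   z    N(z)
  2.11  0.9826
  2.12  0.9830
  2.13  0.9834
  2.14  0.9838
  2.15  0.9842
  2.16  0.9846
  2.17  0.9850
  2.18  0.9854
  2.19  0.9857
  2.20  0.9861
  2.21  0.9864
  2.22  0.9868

σ√T = 0.12·√0.25 = 0.0600
d₁ = [ln(310/360) + (0.078 + 0.12²/2)·0.25] / 0.0600 = [-0.1495 + 0.0213] / 0.0600 = -2.1372 which rounds to -2.14
d₂ = d₁ − σ√T = -2.1372 − 0.0600 = -2.1972 which rounds to -2.20
e^(−rT) = e^(−0.078·0.25) = 0.9807
N(−d₂) = N(2.20) = 0.9861;  N(−d₁) = N(2.14) = 0.9838
P = 360·0.9807·0.9861 − 310·0.9838 = 348.1446 − 304.9780 = 43.1666

43.17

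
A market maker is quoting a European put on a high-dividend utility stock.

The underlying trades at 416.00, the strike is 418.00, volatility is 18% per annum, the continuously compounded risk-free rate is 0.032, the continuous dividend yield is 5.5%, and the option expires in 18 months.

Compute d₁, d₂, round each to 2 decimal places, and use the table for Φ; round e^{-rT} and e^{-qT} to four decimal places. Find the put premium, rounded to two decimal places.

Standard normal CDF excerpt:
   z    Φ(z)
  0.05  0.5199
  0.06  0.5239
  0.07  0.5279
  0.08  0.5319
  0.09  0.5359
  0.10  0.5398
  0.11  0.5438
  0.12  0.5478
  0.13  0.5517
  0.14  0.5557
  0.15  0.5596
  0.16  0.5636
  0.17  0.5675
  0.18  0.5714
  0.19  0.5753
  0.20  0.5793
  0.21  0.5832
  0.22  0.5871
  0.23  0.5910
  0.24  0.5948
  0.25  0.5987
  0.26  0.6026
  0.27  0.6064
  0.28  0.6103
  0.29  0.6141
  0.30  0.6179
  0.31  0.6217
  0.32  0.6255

σ√T = 0.18 × 1.2247 = 0.2205
d₁ = [ln(416/418) + (0.032 − 0.055 + ½·0.18²)·1.5] / (σ√T) = (-0.0048 − 0.0102) / 0.2205 = -0.0680 ⇒ -0.07
d₂ = -0.0680 − 0.2205 = -0.2885 ⇒ -0.29
e^(−qT) = e^(−0.055·1.5) = 0.9208;  e^(−rT) = e^(−0.032·1.5) = 0.9531
N(−d₂) = N(0.29) = 0.6141;  N(−d₁) = N(0.07) = 0.5279
P = 418·0.9531·0.6141 − 416·0.9208·0.5279 = 244.6549 − 202.2136 = 42.4413

42.44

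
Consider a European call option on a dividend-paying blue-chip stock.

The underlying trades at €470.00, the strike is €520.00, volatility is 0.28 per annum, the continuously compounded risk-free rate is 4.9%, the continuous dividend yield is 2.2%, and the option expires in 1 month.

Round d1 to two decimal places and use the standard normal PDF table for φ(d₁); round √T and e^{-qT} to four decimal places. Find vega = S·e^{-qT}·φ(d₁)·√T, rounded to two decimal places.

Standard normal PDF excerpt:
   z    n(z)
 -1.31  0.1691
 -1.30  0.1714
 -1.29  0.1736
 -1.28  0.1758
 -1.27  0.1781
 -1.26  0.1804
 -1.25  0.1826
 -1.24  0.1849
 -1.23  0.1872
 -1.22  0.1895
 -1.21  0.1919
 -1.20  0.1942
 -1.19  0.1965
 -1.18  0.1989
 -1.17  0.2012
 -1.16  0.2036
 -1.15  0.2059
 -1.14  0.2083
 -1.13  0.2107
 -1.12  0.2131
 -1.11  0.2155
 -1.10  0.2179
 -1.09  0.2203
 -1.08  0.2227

σ√T = 0.28·√0.08333 = 0.0808
d₁ = [ln(470/520) + (0.049 − 0.022 + 0.28²/2)·0.08333] / 0.0808 = [-0.1011 + 0.0055] / 0.0808 = -1.1825 ≈ -1.18
√T = √0.08333 = 0.2887
φ(d₁) = φ(-1.18) = 0.1989
e^(−qT) = e^(−0.022·0.08333) = 0.9982
vega = S·e^(−qT)·φ(d₁)·√T = 470·0.9982·0.1989·0.2887 = 26.9400
(Vega is the same for a European call and put with the same parameters.)

26.94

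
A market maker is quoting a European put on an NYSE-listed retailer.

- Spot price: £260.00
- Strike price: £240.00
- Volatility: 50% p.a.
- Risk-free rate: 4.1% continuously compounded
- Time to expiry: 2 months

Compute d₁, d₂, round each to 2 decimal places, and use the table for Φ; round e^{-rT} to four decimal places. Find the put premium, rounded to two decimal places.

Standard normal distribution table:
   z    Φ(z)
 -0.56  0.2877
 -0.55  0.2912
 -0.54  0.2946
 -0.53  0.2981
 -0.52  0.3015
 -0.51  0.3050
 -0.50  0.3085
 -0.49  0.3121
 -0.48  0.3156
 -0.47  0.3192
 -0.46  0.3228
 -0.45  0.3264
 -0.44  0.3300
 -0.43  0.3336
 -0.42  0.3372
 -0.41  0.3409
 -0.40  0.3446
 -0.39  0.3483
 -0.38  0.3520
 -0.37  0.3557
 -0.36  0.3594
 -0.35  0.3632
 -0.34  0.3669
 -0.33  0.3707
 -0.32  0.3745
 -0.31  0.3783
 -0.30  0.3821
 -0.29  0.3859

T = 0.1667;  σ√T = 0.2041
ln(S/K) + (r + σ²/2)T = ln(260/240) + (0.041 + 0.5²/2)·0.1667 = 0.0800 + 0.0277 = 0.1077
d₁ = 0.1077 / 0.2041 = 0.5277 ⇒ 0.53
d₂ = d₁ − σ√T = 0.5277 − 0.2041 = 0.3235 ⇒ 0.32
e^(−rT) = e^(−0.041·0.1667) = 0.9932
N(−d₂) = N(-0.32) = 0.3745;  N(−d₁) = N(-0.53) = 0.2981
P = 240·0.9932·0.3745 − 260·0.2981 = 89.2688 − 77.5060 = 11.7628

£11.76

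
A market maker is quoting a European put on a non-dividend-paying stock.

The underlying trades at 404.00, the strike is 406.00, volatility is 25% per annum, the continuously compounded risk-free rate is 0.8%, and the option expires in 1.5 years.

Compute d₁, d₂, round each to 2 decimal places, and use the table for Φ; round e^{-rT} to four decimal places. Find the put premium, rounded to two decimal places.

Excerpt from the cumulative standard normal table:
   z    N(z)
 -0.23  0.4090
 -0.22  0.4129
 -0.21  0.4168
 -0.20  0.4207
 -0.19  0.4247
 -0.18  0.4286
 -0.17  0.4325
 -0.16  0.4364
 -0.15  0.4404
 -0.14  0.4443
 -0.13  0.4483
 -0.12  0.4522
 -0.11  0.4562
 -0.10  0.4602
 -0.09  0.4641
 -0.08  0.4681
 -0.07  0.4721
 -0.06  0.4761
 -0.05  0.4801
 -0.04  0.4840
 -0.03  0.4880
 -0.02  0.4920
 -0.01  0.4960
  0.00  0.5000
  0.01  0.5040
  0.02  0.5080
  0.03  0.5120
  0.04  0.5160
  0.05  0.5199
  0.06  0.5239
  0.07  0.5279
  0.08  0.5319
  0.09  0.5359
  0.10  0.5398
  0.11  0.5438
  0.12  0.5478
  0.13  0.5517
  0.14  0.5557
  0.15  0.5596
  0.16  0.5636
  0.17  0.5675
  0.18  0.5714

48.17

T = 1.5;  σ√T = 0.3062
d₁ = [ln(404/406) + (0.008 + 0.25²/2)·1.5] / 0.3062 = [-0.0049 + 0.0589] / 0.3062 = 0.1762 which rounds to 0.18
d₂ = d₁ − σ√T = 0.1762 − 0.3062 = -0.1300 which rounds to -0.13
exp(−rT) = exp(−0.008·1.5) = 0.9881
N(−d₂) = N(0.13) = 0.5517;  N(−d₁) = N(-0.18) = 0.4286
P = 406·0.9881·0.5517 − 404·0.4286 = 221.3247 − 173.1544 = 48.1703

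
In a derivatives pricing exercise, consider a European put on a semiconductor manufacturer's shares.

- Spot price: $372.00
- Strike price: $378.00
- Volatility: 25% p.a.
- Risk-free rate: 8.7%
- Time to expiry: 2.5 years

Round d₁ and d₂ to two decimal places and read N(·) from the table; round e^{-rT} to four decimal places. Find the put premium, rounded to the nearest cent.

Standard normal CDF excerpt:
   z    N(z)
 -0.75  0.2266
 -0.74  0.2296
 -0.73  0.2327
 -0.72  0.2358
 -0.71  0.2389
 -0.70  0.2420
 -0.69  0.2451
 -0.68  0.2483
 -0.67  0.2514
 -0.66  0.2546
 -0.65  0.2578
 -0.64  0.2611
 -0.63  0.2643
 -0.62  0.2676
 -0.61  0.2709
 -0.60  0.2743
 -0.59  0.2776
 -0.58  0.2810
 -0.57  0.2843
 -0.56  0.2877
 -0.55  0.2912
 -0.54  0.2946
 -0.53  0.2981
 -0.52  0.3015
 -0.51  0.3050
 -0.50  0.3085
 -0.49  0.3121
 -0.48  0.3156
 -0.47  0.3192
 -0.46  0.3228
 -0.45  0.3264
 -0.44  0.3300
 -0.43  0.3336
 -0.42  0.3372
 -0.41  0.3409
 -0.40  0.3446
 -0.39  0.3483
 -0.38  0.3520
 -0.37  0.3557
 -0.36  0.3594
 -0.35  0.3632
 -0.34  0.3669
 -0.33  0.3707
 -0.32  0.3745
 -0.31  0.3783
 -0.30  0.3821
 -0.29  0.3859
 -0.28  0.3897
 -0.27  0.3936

σ√T = 0.25 × 1.5811 = 0.3953
d₁ = [ln(372/378) + (0.087 + 0.25²/2)·2.5] / 0.3953 = [-0.0160 + 0.2956] / 0.3953 = 0.7074 which rounds to 0.71
d₂ = d₁ − σ√T = 0.7074 − 0.3953 = 0.3121 which rounds to 0.31
exp(−rT) = exp(−0.087·2.5) = 0.8045
P = 378·0.8045·N(-0.31) − 372·N(-0.71) = 378·0.8045·0.3783 − 372·0.2389 = 115.0414 − 88.8708 = 26.1706

$26.17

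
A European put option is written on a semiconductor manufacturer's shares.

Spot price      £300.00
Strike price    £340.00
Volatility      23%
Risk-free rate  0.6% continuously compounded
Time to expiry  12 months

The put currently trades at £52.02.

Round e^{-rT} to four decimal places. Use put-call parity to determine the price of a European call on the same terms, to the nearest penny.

£14.06

e^(−rT) = e^(−0.006·1) = 0.9940
Put-call parity: C − P = S − K·e^(−rT) = 300 − 340·0.9940 = 300 − 337.9600 = -37.9600
C = P + (C − P) = 52.02 + (-37.9600) = 14.0600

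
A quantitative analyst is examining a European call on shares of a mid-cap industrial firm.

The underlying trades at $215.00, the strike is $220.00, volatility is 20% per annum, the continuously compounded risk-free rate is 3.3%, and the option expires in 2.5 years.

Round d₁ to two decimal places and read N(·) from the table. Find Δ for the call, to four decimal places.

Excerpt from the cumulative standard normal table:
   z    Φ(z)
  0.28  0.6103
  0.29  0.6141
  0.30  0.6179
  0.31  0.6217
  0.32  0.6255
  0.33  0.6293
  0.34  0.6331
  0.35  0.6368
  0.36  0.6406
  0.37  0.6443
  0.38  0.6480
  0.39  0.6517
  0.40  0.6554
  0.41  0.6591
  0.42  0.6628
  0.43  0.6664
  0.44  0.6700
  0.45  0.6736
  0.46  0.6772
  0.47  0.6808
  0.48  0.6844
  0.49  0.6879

0.6368

σ√T = 0.2·√2.5 = 0.3162
d₁ = [ln(215/220) + (0.033 + ½·0.2²)·2.5] / (σ√T) = (-0.0230 + 0.1325) / 0.3162 = 0.3463 → 0.35
N(d₁) = N(0.35) = 0.6368
Δ_call = N(d₁) = 0.6368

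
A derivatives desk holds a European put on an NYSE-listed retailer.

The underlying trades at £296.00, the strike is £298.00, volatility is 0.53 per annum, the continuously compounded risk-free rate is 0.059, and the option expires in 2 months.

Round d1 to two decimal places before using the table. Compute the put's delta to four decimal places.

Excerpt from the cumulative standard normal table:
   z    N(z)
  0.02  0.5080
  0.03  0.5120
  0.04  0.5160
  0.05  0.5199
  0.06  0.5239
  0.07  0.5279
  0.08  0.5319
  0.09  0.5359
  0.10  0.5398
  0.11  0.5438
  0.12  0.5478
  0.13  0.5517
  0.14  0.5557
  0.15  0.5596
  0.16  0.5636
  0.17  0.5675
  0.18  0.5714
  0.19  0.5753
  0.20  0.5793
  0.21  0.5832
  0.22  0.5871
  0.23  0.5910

T = 0.1667;  σ√T = 0.2164
d₁ = [ln(296/298) + (0.059 + 0.53²/2)·0.1667] / 0.2164 = [-0.0067 + 0.0332] / 0.2164 = 0.1225 which rounds to 0.12
N(d₁) = N(0.12) = 0.5478
Δ_put = N(d₁) − 1 = 0.5478 − 1 = -0.4522

-0.4522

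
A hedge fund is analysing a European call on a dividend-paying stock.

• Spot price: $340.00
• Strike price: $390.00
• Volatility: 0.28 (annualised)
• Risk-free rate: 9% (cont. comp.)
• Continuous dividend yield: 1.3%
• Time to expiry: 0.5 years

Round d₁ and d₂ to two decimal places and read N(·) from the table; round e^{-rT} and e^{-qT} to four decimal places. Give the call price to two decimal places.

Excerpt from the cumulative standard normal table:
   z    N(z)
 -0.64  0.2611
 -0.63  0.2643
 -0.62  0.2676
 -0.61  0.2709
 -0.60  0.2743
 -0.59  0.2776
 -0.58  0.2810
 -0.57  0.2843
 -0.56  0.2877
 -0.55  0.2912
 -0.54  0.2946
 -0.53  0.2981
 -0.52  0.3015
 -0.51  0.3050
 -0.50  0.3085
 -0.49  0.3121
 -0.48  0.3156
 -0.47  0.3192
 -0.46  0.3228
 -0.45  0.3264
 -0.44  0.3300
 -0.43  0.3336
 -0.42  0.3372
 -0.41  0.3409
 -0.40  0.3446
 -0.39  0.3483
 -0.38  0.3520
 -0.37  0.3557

$14.13

σ√T = 0.28·√0.5 = 0.1980
ln(S/K) + (r − q + σ²/2)T = ln(340/390) + (0.09 − 0.013 + 0.28²/2)·0.5 = -0.1372 + 0.0581 = -0.0791
d₁ = -0.0791 / 0.1980 = -0.3995 ≈ -0.40
d₂ = d₁ − σ√T = -0.3995 − 0.1980 = -0.5975 ≈ -0.60
e^(−qT) = e^(−0.013·0.5) = 0.9935;  e^(−rT) = e^(−0.09·0.5) = 0.9560
N(d₁) = N(-0.40) = 0.3446;  N(d₂) = N(-0.60) = 0.2743
C = 340·0.9935·0.3446 − 390·0.9560·0.2743 = 116.4024 − 102.2700 = 14.1324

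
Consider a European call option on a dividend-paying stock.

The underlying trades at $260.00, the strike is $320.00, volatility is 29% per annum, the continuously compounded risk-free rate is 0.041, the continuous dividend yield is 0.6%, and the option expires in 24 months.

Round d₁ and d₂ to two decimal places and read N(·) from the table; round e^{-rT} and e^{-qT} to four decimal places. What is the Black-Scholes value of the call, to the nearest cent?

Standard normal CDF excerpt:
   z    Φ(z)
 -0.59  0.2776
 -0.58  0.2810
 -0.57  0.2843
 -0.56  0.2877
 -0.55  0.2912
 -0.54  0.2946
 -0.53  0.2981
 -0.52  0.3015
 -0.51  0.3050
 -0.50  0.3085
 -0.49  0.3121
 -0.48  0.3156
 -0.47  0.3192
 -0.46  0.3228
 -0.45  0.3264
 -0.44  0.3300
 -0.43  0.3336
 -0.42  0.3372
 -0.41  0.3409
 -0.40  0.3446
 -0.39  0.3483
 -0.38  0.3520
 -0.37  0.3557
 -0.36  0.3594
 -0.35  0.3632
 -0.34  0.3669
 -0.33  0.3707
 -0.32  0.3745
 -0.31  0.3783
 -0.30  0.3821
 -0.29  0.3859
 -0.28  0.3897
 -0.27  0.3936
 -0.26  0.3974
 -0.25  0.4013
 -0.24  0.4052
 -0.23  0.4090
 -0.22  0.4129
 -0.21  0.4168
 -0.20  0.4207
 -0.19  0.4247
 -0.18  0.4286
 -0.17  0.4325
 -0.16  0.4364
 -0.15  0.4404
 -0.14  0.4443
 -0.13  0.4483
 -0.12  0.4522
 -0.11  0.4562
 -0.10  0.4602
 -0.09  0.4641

σ√T = 0.29 × 1.4142 = 0.4101
ln(S/K) + (r − q + σ²/2)T = ln(260/320) + (0.041 − 0.006 + 0.29²/2)·2 = -0.2076 + 0.1541 = -0.0535
d₁ = -0.0535 / 0.4101 = -0.1305 ⇒ -0.13
d₂ = d₁ − σ√T = -0.1305 − 0.4101 = -0.5407 ⇒ -0.54
e^(−qT) = e^(−0.006·2) = 0.9881;  e^(−rT) = e^(−0.041·2) = 0.9213
N(d₁) = N(-0.13) = 0.4483;  N(d₂) = N(-0.54) = 0.2946
C = 260·0.9881·0.4483 − 320·0.9213·0.2946 = 115.1710 − 86.8528 = 28.3182

$28.32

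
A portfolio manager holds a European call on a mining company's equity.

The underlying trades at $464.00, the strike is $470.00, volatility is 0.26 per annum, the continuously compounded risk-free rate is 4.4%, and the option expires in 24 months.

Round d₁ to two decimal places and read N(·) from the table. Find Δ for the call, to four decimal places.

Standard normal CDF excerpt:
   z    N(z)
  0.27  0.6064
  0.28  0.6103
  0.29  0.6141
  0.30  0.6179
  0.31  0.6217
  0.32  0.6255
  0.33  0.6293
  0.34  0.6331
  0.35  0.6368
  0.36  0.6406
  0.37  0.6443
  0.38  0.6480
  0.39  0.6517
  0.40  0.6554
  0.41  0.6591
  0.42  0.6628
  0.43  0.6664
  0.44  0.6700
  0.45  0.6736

σ√T = 0.26·√2 = 0.3677
ln(S/K) + (r + σ²/2)T = ln(464/470) + (0.044 + 0.26²/2)·2 = -0.0128 + 0.1556 = 0.1428
d₁ = 0.1428 / 0.3677 = 0.3882 → 0.39
N(d₁) = N(0.39) = 0.6517
Δ_call = N(d₁) = 0.6517

0.6517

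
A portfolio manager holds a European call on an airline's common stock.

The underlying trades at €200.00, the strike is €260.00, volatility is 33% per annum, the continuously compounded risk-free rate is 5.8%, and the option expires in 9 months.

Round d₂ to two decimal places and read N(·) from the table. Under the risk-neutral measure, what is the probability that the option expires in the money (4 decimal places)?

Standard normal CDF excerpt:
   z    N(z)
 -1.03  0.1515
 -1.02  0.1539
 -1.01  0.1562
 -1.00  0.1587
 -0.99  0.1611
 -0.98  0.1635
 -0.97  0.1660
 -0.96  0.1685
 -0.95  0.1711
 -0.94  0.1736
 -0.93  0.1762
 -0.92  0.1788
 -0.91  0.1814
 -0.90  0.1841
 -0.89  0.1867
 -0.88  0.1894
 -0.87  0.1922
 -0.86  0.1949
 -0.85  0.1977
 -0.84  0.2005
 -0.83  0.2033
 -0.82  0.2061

σ√T = 0.33·√0.75 = 0.2858
d₁ = [ln(200/260) + (0.058 + ½·0.33²)·0.75] / (σ√T) = (-0.2624 + 0.0843) / 0.2858 = -0.6229 ≈ -0.62
d₂ = -0.6229 − 0.2858 = -0.9087 ≈ -0.91
Pr(exercise) under Q = N(d₂) = 0.1814

0.1814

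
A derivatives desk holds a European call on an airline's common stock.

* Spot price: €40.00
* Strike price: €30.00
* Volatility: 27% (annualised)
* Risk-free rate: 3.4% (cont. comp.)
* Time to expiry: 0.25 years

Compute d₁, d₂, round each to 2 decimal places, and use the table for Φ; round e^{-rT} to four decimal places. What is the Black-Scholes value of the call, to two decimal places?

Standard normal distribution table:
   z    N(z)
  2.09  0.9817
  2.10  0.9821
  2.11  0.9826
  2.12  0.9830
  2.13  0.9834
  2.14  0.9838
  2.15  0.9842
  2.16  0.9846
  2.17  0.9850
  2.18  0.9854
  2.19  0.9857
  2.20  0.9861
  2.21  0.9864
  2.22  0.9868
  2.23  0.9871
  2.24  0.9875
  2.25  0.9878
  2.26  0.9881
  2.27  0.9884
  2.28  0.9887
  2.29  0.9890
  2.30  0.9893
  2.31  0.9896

€10.27

σ√T = 0.27·√0.25 = 0.1350
d₁ = [ln(40/30) + (0.034 + 0.27²/2)·0.25] / 0.1350 = [0.2877 + 0.0176] / 0.1350 = 2.2614 ⇒ 2.26
d₂ = d₁ − σ√T = 2.2614 − 0.1350 = 2.1264 ⇒ 2.13
exp(−rT) = exp(−0.034·0.25) = 0.9915
C = 40·N(2.26) − 30·0.9915·N(2.13) = 40·0.9881 − 30·0.9915·0.9834 = 39.5240 − 29.2512 = 10.2728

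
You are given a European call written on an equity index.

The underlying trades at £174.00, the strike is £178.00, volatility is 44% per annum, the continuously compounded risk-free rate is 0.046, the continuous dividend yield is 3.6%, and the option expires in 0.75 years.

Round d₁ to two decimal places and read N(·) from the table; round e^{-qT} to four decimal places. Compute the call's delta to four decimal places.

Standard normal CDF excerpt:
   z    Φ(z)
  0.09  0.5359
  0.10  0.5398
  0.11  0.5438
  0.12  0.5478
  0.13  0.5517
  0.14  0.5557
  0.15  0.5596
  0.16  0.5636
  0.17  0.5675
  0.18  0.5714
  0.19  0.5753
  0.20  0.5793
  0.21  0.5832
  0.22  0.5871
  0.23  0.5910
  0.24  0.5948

σ√T = 0.44 × 0.8660 = 0.3811
d₁ = [ln(174/178) + (0.046 − 0.036 + 0.44²/2)·0.75] / 0.3811 = [-0.0227 + 0.0801] / 0.3811 = 0.1506 → 0.15
N(d₁) = N(0.15) = 0.5596
Δ_call = exp(−qT)·N(d₁) = 0.9734·0.5596 = 0.5447

0.5447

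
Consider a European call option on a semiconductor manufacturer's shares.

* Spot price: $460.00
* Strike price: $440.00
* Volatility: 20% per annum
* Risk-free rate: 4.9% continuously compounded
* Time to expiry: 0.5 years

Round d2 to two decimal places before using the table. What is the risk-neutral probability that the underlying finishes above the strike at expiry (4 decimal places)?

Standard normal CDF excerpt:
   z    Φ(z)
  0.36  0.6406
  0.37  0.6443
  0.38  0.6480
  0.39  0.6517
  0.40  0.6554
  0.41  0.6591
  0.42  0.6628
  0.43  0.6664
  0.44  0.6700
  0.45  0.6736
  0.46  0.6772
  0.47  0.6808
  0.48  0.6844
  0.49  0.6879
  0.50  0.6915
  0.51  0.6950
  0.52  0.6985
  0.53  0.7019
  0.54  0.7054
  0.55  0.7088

0.6628

σ√T = 0.2·√0.5 = 0.1414
ln(S/K) + (r + σ²/2)T = ln(460/440) + (0.049 + 0.2²/2)·0.5 = 0.0445 + 0.0345 = 0.0790
d₁ = 0.0790 / 0.1414 = 0.5583 ≈ 0.56
d₂ = d₁ − σ√T = 0.5583 − 0.1414 = 0.4169 ≈ 0.42
Pr(exercise) under Q = N(d₂) = 0.6628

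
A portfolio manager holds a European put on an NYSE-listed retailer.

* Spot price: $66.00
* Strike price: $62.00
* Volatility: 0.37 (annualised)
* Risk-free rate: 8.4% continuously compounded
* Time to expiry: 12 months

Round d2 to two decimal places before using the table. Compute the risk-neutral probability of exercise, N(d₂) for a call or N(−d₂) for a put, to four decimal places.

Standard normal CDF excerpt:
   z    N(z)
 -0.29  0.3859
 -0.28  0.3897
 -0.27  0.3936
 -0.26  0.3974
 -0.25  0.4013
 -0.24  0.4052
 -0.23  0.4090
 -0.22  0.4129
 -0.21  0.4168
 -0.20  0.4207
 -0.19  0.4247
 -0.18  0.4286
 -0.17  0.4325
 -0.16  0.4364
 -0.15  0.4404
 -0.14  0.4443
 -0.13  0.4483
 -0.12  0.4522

0.4168

σ√T = 0.37 × 1.0000 = 0.3700
d₁ = [ln(66/62) + (0.084 + ½·0.37²)·1] / (σ√T) = (0.0625 + 0.1525) / 0.3700 = 0.5810 which rounds to 0.58
d₂ = 0.5810 − 0.3700 = 0.2110 which rounds to 0.21
Pr(exercise) under Q = N(−d₂) = N(-0.21) = 0.4168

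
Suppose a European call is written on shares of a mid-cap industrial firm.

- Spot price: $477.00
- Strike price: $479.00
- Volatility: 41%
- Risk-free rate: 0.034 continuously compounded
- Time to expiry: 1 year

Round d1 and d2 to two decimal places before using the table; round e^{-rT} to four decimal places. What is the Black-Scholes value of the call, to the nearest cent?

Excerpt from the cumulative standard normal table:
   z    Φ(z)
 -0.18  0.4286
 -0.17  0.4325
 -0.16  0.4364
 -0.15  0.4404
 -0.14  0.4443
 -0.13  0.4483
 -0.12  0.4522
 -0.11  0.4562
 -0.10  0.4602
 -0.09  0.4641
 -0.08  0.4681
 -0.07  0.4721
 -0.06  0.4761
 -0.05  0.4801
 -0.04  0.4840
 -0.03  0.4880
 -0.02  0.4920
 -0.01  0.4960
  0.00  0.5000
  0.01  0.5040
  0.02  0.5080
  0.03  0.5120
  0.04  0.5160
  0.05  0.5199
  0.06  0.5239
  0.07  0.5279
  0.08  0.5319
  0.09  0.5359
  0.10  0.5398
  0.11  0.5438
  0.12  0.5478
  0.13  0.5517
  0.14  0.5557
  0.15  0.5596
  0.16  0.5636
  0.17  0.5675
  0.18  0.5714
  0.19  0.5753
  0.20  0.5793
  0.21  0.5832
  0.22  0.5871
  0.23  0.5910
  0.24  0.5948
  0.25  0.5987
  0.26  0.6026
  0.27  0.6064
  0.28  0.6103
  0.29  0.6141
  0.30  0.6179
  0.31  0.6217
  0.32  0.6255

T = 1;  σ√T = 0.4100
d₁ = [ln(477/479) + (0.034 + ½·0.41²)·1] / (σ√T) = (-0.0042 + 0.1180) / 0.4100 = 0.2777 ⇒ 0.28
d₂ = 0.2777 − 0.4100 = -0.1323 ⇒ -0.13
exp(−rT) = exp(−0.034·1) = 0.9666
N(d₁) = N(0.28) = 0.6103;  N(d₂) = N(-0.13) = 0.4483
C = 477·0.6103 − 479·0.9666·0.4483 = 291.1131 − 207.5635 = 83.5496

$83.55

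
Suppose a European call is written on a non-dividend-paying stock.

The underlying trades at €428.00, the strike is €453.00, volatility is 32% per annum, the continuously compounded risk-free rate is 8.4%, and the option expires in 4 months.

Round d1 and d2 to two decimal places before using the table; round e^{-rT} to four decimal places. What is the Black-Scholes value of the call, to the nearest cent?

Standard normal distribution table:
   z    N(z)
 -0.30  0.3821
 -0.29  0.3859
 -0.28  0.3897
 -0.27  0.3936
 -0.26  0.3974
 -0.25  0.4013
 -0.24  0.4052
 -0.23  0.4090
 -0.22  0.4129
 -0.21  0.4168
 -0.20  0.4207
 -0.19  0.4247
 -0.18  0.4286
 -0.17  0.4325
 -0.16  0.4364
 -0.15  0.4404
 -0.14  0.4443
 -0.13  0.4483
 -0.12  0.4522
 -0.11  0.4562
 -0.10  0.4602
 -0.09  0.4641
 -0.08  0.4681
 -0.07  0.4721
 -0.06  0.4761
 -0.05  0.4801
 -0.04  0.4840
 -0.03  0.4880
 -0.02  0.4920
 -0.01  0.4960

€27.00

T = 0.3333;  σ√T = 0.1848
d₁ = [ln(428/453) + (0.084 + 0.32²/2)·0.3333] / 0.1848 = [-0.0568 + 0.0451] / 0.1848 = -0.0633 which rounds to -0.06
d₂ = d₁ − σ√T = -0.0633 − 0.1848 = -0.2481 which rounds to -0.25
exp(−rT) = exp(−0.084·0.3333) = 0.9724
N(d₁) = N(-0.06) = 0.4761;  N(d₂) = N(-0.25) = 0.4013
C = 428·0.4761 − 453·0.9724·0.4013 = 203.7708 − 176.7715 = 26.9993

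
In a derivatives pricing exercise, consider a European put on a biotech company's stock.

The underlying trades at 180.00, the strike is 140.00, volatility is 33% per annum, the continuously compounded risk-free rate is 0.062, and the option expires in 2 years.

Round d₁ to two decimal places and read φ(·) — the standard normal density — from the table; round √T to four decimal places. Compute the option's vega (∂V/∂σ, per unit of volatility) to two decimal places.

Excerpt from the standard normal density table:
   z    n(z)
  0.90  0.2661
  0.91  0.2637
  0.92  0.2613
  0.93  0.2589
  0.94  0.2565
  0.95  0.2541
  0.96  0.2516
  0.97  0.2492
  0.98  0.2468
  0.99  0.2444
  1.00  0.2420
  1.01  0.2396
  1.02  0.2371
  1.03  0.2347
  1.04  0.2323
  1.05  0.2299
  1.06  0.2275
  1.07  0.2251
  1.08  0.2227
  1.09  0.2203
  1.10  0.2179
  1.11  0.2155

59.13

σ√T = 0.33·√2 = 0.4667
ln(S/K) + (r + σ²/2)T = ln(180/140) + (0.062 + 0.33²/2)·2 = 0.2513 + 0.2329 = 0.4842
d₁ = 0.4842 / 0.4667 = 1.0375 which rounds to 1.04
√T = √2 = 1.4142
φ(d₁) = φ(1.04) = 0.2323
vega = S·φ(d₁)·√T = 180·0.2323·1.4142 = 59.1334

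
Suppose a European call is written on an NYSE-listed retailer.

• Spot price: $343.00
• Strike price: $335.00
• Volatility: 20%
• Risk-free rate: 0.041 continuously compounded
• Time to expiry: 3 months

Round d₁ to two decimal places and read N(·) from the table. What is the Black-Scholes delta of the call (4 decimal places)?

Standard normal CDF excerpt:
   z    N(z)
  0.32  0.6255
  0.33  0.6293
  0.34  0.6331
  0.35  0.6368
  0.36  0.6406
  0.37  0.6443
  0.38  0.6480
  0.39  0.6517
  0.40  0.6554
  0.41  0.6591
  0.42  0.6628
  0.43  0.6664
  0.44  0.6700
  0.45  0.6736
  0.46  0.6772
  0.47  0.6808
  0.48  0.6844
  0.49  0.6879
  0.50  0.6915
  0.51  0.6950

σ√T = 0.2 × 0.5000 = 0.1000
d₁ = [ln(343/335) + (0.041 + ½·0.2²)·0.25] / (σ√T) = (0.0236 + 0.0153) / 0.1000 = 0.3885 which rounds to 0.39
N(d₁) = N(0.39) = 0.6517
Δ_call = N(d₁) = 0.6517

0.6517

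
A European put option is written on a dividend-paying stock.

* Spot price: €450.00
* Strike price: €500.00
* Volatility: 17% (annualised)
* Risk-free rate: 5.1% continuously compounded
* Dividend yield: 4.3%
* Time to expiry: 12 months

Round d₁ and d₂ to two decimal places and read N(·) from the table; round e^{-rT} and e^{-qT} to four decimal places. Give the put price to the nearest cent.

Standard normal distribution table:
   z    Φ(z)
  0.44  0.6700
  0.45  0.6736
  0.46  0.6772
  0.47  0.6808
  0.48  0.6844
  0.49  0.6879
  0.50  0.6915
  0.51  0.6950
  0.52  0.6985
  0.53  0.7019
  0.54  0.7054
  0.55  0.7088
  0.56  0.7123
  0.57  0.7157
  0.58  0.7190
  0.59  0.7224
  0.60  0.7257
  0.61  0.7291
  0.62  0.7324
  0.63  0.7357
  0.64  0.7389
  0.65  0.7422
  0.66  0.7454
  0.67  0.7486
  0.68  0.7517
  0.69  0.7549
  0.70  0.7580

€57.65

T = 1;  σ√T = 0.1700
d₁ = [ln(450/500) + (0.051 − 0.043 + 0.17²/2)·1] / 0.1700 = [-0.1054 + 0.0225] / 0.1700 = -0.4877 which rounds to -0.49
d₂ = d₁ − σ√T = -0.4877 − 0.1700 = -0.6577 which rounds to -0.66
exp(−qT) = exp(−0.043·1) = 0.9579;  exp(−rT) = exp(−0.051·1) = 0.9503
P = 500·0.9503·N(0.66) − 450·0.9579·N(0.49) = 500·0.9503·0.7454 − 450·0.9579·0.6879 = 354.1768 − 296.5227 = 57.6541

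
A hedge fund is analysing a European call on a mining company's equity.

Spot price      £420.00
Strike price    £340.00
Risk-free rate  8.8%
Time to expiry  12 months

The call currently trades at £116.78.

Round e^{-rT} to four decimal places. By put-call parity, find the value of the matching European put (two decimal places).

exp(−rT) = exp(−0.088·1) = 0.9158
Put-call parity: C − P = S − K·e^(−rT) = 420 − 340·0.9158 = 420 − 311.3720 = 108.6280
P = C − (C − P) = 116.78 − (108.6280) = 8.1520

£8.15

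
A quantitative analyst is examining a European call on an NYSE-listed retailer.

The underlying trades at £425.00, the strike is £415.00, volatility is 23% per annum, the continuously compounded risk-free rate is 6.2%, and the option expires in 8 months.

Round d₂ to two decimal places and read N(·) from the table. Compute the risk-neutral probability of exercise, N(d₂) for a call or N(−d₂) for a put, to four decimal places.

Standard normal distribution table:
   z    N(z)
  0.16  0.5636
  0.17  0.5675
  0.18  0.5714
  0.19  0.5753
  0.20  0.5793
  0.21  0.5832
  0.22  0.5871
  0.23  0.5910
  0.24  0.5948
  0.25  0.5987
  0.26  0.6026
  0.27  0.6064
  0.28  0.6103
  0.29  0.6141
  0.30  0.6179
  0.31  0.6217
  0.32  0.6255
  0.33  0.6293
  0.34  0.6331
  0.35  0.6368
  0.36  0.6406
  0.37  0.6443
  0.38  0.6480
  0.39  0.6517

σ√T = 0.23·√0.6667 = 0.1878
d₁ = [ln(425/415) + (0.062 + 0.23²/2)·0.6667] / 0.1878 = [0.0238 + 0.0590] / 0.1878 = 0.4408 → 0.44
d₂ = d₁ − σ√T = 0.4408 − 0.1878 = 0.2530 → 0.25
Pr(exercise) under Q = N(d₂) = 0.5987

0.5987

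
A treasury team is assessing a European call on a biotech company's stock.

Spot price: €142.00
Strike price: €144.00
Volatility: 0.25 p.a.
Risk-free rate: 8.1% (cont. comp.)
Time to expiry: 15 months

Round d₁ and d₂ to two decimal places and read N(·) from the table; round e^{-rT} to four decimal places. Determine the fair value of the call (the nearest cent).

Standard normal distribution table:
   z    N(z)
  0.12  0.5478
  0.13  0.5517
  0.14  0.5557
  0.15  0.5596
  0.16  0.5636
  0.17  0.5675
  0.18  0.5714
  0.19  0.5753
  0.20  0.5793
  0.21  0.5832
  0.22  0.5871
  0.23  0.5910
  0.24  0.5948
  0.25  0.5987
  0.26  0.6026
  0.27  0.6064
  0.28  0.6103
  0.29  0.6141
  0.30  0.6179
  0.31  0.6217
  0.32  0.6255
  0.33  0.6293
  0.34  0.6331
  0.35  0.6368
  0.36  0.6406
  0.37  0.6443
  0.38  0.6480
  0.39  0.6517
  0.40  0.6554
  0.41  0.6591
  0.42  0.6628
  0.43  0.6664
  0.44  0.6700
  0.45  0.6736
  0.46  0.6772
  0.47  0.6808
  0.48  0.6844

€21.80

σ√T = 0.25 × 1.1180 = 0.2795
d₁ = [ln(142/144) + (0.081 + 0.25²/2)·1.25] / 0.2795 = [-0.0140 + 0.1403] / 0.2795 = 0.4520 ⇒ 0.45
d₂ = d₁ − σ√T = 0.4520 − 0.2795 = 0.1725 ⇒ 0.17
e^(−rT) = e^(−0.081·1.25) = 0.9037
N(d₁) = N(0.45) = 0.6736;  N(d₂) = N(0.17) = 0.5675
C = 142·0.6736 − 144·0.9037·0.5675 = 95.6512 − 73.8504 = 21.8008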